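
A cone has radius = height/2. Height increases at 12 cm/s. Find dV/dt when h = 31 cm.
2883π cm³/s

V = (1/3)π(h/2)²h = πh³/12
dV/dt = πh²/4 · 12
At h = 31: dV/dt = 2883π cm³/s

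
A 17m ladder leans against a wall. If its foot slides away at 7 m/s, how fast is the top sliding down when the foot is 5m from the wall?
35√66/132 ≈ 2.154 m/s

x² + y² = 17²
2x·dx/dt + 2y·dy/dt = 0
dy/dt = -x/y · dx/dt = -5/(2√66) · 7 = -35√66/132 m/s
The top is descending at 35√66/132 ≈ 2.154 m/s.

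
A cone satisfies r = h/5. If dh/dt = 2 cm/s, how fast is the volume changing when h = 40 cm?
128π cm³/s

V = (1/3)π(h/5)²h = πh³/75
dV/dt = πh²/25 · 2
At h = 40: dV/dt = 128π cm³/s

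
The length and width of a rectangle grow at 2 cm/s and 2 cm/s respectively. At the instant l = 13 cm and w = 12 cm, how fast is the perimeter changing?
8 cm/s

P = 2(l + w)
dP/dt = 2(dl/dt + dw/dt) = 2(2 + 2) = 8 cm/s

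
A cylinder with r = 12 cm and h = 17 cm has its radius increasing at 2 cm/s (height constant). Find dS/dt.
164π cm²/s

S = 2πrh + 2πr² (lateral + bases)
dS/dt = (2πh + 4πr)·dr/dt = (2π·17 + 4π·12)·2
= 164π cm²/s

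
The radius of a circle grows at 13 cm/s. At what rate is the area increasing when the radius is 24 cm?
624π cm²/s

A = πr²
dA/dt = 2πr · dr/dt = 2π(24)(13) = 624π cm²/s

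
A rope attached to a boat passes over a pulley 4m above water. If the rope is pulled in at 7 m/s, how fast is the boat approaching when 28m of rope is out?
49√3/12 ≈ 7.073 m/s

rope² = x² + 4²
x = √(28² - 4²) = 16√3
dx/dt = (rope/x) · d(rope)/dt = (28/(16√3)) · (-7) = -49√3/12 m/s
The boat approaches at 49√3/12 ≈ 7.073 m/s.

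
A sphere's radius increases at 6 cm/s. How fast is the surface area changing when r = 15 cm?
720π cm²/s

S = 4πr²
dS/dt = dS/dr · dr/dt = 8πr · 6
At r = 15: dS/dt = 720π cm²/s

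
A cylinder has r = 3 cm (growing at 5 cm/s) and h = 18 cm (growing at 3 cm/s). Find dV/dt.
567π cm³/s

V = πr²h
dV/dt = 2πrh·dr/dt + πr²·dh/dt
= 2π(3)(18)(5) + π(3)²(3)
= 567π cm³/s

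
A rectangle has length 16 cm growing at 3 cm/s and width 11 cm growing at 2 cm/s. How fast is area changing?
65 cm²/s

A = lw
dA/dt = w·dl/dt + l·dw/dt = 11·3 + 16·2 = 65 cm²/s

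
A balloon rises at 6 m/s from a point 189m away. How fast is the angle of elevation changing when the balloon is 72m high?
0.027723 rad/s

tan(θ) = y/189
sec²(θ) · dθ/dt = (1/189) · dy/dt
dθ/dt = cos²(θ)/189 · 6 = 189/(189² + 72²) · 6
dθ/dt = 0.027723 rad/s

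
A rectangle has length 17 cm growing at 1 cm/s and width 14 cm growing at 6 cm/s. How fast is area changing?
116 cm²/s

A = lw
dA/dt = w·dl/dt + l·dw/dt = 14·1 + 17·6 = 116 cm²/s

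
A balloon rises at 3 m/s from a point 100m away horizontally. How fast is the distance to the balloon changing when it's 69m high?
207√14761/14761 ≈ 1.704 m/s

z² = 100² + y²
z = √(100² + 69²) = √14761
dz/dt = y/z · dy/dt = 69/√14761 · 3 = 207√14761/14761 ≈ 1.704 m/s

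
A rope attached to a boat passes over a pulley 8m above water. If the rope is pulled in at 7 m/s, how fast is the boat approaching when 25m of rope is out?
175√561/561 ≈ 7.389 m/s

rope² = x² + 8²
x = √(25² - 8²) = √561
dx/dt = (rope/x) · d(rope)/dt = (25/√561) · (-7) = -175√561/561 m/s
The boat approaches at 175√561/561 ≈ 7.389 m/s.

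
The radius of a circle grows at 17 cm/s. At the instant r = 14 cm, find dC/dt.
34π cm/s

C = 2πr
dC/dt = 2π · dr/dt = 2π · 17 = 34π cm/s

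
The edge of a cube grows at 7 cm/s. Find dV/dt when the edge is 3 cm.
189 cm³/s

V = s³
dV/dt = 3s² · ds/dt = 3·3²·7 = 189 cm³/s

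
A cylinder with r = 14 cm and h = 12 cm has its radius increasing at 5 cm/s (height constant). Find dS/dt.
400π cm²/s

S = 2πrh + 2πr² (lateral + bases)
dS/dt = (2πh + 4πr)·dr/dt = (2π·12 + 4π·14)·5
= 400π cm²/s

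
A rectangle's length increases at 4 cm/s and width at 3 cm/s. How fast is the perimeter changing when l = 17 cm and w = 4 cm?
14 cm/s

P = 2(l + w)
dP/dt = 2(dl/dt + dw/dt) = 2(4 + 3) = 14 cm/s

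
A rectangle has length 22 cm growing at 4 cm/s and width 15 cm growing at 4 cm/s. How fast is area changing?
148 cm²/s

A = lw
dA/dt = w·dl/dt + l·dw/dt = 15·4 + 22·4 = 148 cm²/s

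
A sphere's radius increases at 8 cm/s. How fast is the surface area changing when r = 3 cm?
192π cm²/s

S = 4πr²
dS/dt = dS/dr · dr/dt = 8πr · 8
At r = 3: dS/dt = 192π cm²/s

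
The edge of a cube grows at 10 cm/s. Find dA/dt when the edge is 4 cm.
480 cm²/s

A = 6s²
dA/dt = 12s · ds/dt = 12·4·10 = 480 cm²/s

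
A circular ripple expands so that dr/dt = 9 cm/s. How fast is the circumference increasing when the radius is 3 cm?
18π cm/s

C = 2πr
dC/dt = 2π · dr/dt = 2π · 9 = 18π cm/s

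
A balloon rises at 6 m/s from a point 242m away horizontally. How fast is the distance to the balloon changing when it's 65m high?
390√62789/62789 ≈ 1.556 m/s

z² = 242² + y²
z = √(242² + 65²) = √62789
dz/dt = y/z · dy/dt = 65/√62789 · 6 = 390√62789/62789 ≈ 1.556 m/s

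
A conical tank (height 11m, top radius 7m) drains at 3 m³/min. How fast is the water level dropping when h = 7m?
363/(2401π) ≈ 0.04812 m/min

r/h = 7/11, so r = (7/11)h
V = (1/3)πr²h = (1/3)π((7/11)h)²h = (49/363)πh³
dV/dh = (49/121)πh²
dh/dt = (dV/dt)/(dV/dh) = -3/((49/121)π·7²) = -363/(2401π) m/min
The level is dropping at 363/(2401π) ≈ 0.04812 m/min.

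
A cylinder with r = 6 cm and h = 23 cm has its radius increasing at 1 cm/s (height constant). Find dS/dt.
70π cm²/s

S = 2πrh + 2πr² (lateral + bases)
dS/dt = (2πh + 4πr)·dr/dt = (2π·23 + 4π·6)·1
= 70π cm²/s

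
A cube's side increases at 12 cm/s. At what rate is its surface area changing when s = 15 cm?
2160 cm²/s

A = 6s²
dA/dt = 12s · ds/dt = 12·15·12 = 2160 cm²/s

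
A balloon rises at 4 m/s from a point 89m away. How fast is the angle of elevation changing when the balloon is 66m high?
0.028997 rad/s

tan(θ) = y/89
sec²(θ) · dθ/dt = (1/89) · dy/dt
dθ/dt = cos²(θ)/89 · 4 = 89/(89² + 66²) · 4
dθ/dt = 0.028997 rad/s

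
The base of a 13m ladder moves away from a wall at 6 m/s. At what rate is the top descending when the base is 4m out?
8√17/17 ≈ 1.94 m/s

x² + y² = 13²
2x·dx/dt + 2y·dy/dt = 0
dy/dt = -x/y · dx/dt = -4/(3√17) · 6 = -8√17/17 m/s
The top is descending at 8√17/17 ≈ 1.94 m/s.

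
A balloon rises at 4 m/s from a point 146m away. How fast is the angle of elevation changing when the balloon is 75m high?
0.021677 rad/s

tan(θ) = y/146
sec²(θ) · dθ/dt = (1/146) · dy/dt
dθ/dt = cos²(θ)/146 · 4 = 146/(146² + 75²) · 4
dθ/dt = 0.021677 rad/s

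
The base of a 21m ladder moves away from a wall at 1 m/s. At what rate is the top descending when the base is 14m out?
2√5/5 ≈ 0.8944 m/s

x² + y² = 21²
2x·dx/dt + 2y·dy/dt = 0
dy/dt = -x/y · dx/dt = -14/(7√5) · 1 = -2√5/5 m/s
The top is descending at 2√5/5 ≈ 0.8944 m/s.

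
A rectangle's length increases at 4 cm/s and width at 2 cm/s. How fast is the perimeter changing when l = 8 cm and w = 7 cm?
12 cm/s

P = 2(l + w)
dP/dt = 2(dl/dt + dw/dt) = 2(4 + 2) = 12 cm/s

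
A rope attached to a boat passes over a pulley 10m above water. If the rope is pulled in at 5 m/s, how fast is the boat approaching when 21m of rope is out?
105√341/341 ≈ 5.686 m/s

rope² = x² + 10²
x = √(21² - 10²) = √341
dx/dt = (rope/x) · d(rope)/dt = (21/√341) · (-5) = -105√341/341 m/s
The boat approaches at 105√341/341 ≈ 5.686 m/s.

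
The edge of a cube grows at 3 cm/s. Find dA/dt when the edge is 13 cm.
468 cm²/s

A = 6s²
dA/dt = 12s · ds/dt = 12·13·3 = 468 cm²/s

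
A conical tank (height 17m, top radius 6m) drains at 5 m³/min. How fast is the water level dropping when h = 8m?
1445/(2304π) ≈ 0.1996 m/min

r/h = 6/17, so r = (6/17)h
V = (1/3)πr²h = (1/3)π((6/17)h)²h = (12/289)πh³
dV/dh = (36/289)πh²
dh/dt = (dV/dt)/(dV/dh) = -5/((36/289)π·8²) = -1445/(2304π) m/min
The level is dropping at 1445/(2304π) ≈ 0.1996 m/min.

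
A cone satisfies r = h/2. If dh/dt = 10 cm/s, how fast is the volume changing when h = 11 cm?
605π/2 cm³/s

V = (1/3)π(h/2)²h = πh³/12
dV/dt = πh²/4 · 10
At h = 11: dV/dt = 605π/2 cm³/s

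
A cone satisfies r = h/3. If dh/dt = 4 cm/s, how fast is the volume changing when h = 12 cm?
64π cm³/s

V = (1/3)π(h/3)²h = πh³/27
dV/dt = πh²/9 · 4
At h = 12: dV/dt = 64π cm³/s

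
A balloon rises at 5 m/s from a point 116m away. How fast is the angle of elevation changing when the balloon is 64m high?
0.033045 rad/s

tan(θ) = y/116
sec²(θ) · dθ/dt = (1/116) · dy/dt
dθ/dt = cos²(θ)/116 · 5 = 116/(116² + 64²) · 5
dθ/dt = 0.033045 rad/s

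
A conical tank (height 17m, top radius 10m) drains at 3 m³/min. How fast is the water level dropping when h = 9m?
289/(2700π) ≈ 0.03407 m/min

r/h = 10/17, so r = (10/17)h
V = (1/3)πr²h = (1/3)π((10/17)h)²h = (100/867)πh³
dV/dh = (100/289)πh²
dh/dt = (dV/dt)/(dV/dh) = -3/((100/289)π·9²) = -289/(2700π) m/min
The level is dropping at 289/(2700π) ≈ 0.03407 m/min.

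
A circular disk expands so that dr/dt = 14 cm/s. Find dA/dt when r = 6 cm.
168π cm²/s

A = πr²
dA/dt = 2πr · dr/dt = 2π(6)(14) = 168π cm²/s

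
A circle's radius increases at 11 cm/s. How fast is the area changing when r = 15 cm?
330π cm²/s

A = πr²
dA/dt = 2πr · dr/dt = 2π(15)(11) = 330π cm²/s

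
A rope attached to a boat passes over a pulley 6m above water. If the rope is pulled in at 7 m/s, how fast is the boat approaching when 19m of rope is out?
133√13/65 ≈ 7.378 m/s

rope² = x² + 6²
x = √(19² - 6²) = 5√13
dx/dt = (rope/x) · d(rope)/dt = (19/(5√13)) · (-7) = -133√13/65 m/s
The boat approaches at 133√13/65 ≈ 7.378 m/s.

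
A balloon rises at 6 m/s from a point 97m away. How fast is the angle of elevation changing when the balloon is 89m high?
0.033583 rad/s

tan(θ) = y/97
sec²(θ) · dθ/dt = (1/97) · dy/dt
dθ/dt = cos²(θ)/97 · 6 = 97/(97² + 89²) · 6
dθ/dt = 0.033583 rad/s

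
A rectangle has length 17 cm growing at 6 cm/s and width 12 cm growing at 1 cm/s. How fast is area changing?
89 cm²/s

A = lw
dA/dt = w·dl/dt + l·dw/dt = 12·6 + 17·1 = 89 cm²/s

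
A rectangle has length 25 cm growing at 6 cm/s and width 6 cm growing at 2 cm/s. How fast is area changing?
86 cm²/s

A = lw
dA/dt = w·dl/dt + l·dw/dt = 6·6 + 25·2 = 86 cm²/s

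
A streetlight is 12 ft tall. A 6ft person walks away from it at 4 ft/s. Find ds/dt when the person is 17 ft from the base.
4 ft/s

By similar triangles: 12/(x+s) = 6/s
Solving: s = 6x/6
ds/dt = 6/6 · dx/dt = 1 · 4 = 4 ft/s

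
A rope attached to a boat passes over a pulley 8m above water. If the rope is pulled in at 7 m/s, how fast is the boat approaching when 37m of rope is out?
259√145/435 ≈ 7.17 m/s

rope² = x² + 8²
x = √(37² - 8²) = 3√145
dx/dt = (rope/x) · d(rope)/dt = (37/(3√145)) · (-7) = -259√145/435 m/s
The boat approaches at 259√145/435 ≈ 7.17 m/s.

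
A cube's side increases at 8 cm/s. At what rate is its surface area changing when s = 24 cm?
2304 cm²/s

A = 6s²
dA/dt = 12s · ds/dt = 12·24·8 = 2304 cm²/s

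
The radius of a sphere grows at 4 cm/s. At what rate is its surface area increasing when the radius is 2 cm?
64π cm²/s

S = 4πr²
dS/dt = dS/dr · dr/dt = 8πr · 4
At r = 2: dS/dt = 64π cm²/s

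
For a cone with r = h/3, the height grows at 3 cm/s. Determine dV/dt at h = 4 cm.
16π/3 cm³/s

V = (1/3)π(h/3)²h = πh³/27
dV/dt = πh²/9 · 3
At h = 4: dV/dt = 16π/3 cm³/s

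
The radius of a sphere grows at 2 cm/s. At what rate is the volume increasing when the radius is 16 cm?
2048π cm³/s

V = (4/3)πr³
dV/dt = dV/dr · dr/dt = 4πr² · 2
At r = 16: dV/dt = 2048π cm³/s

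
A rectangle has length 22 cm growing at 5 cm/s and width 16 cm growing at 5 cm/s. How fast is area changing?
190 cm²/s

A = lw
dA/dt = w·dl/dt + l·dw/dt = 16·5 + 22·5 = 190 cm²/s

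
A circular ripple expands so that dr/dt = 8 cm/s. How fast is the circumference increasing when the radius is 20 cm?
16π cm/s

C = 2πr
dC/dt = 2π · dr/dt = 2π · 8 = 16π cm/s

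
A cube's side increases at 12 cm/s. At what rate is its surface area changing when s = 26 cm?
3744 cm²/s

A = 6s²
dA/dt = 12s · ds/dt = 12·26·12 = 3744 cm²/s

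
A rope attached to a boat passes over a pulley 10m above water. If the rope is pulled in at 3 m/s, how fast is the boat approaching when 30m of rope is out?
9√2/4 ≈ 3.182 m/s

rope² = x² + 10²
x = √(30² - 10²) = 20√2
dx/dt = (rope/x) · d(rope)/dt = (30/(20√2)) · (-3) = -9√2/4 m/s
The boat approaches at 9√2/4 ≈ 3.182 m/s.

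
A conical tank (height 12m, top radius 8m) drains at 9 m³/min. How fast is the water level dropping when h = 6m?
9/(16π) ≈ 0.179 m/min

r/h = 8/12, so r = (2/3)h
V = (1/3)πr²h = (1/3)π((2/3)h)²h = (4/27)πh³
dV/dh = (4/9)πh²
dh/dt = (dV/dt)/(dV/dh) = -9/((4/9)π·6²) = -9/(16π) m/min
The level is dropping at 9/(16π) ≈ 0.179 m/min.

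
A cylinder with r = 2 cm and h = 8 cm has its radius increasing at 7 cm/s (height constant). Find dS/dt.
168π cm²/s

S = 2πrh + 2πr² (lateral + bases)
dS/dt = (2πh + 4πr)·dr/dt = (2π·8 + 4π·2)·7
= 168π cm²/s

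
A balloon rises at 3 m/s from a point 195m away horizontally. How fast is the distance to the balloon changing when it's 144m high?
144√6529/6529 ≈ 1.782 m/s

z² = 195² + y²
z = √(195² + 144²) = 3√6529
dz/dt = y/z · dy/dt = 144/(3√6529) · 3 = 144√6529/6529 ≈ 1.782 m/s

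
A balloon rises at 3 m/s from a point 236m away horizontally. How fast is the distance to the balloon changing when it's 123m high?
369√2833/14165 ≈ 1.387 m/s

z² = 236² + y²
z = √(236² + 123²) = 5√2833
dz/dt = y/z · dy/dt = 123/(5√2833) · 3 = 369√2833/14165 ≈ 1.387 m/s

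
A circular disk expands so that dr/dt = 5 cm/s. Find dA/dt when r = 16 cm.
160π cm²/s

A = πr²
dA/dt = 2πr · dr/dt = 2π(16)(5) = 160π cm²/s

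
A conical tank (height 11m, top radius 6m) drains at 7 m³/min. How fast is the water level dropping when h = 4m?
847/(576π) ≈ 0.4681 m/min

r/h = 6/11, so r = (6/11)h
V = (1/3)πr²h = (1/3)π((6/11)h)²h = (12/121)πh³
dV/dh = (36/121)πh²
dh/dt = (dV/dt)/(dV/dh) = -7/((36/121)π·4²) = -847/(576π) m/min
The level is dropping at 847/(576π) ≈ 0.4681 m/min.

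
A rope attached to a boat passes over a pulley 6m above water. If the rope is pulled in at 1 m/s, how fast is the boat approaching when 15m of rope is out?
5√21/21 ≈ 1.091 m/s

rope² = x² + 6²
x = √(15² - 6²) = 3√21
dx/dt = (rope/x) · d(rope)/dt = (15/(3√21)) · (-1) = -5√21/21 m/s
The boat approaches at 5√21/21 ≈ 1.091 m/s.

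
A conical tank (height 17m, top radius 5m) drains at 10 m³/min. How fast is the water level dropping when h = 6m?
289/(90π) ≈ 1.022 m/min

r/h = 5/17, so r = (5/17)h
V = (1/3)πr²h = (1/3)π((5/17)h)²h = (25/867)πh³
dV/dh = (25/289)πh²
dh/dt = (dV/dt)/(dV/dh) = -10/((25/289)π·6²) = -289/(90π) m/min
The level is dropping at 289/(90π) ≈ 1.022 m/min.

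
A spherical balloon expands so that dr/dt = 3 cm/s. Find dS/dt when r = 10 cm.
240π cm²/s

S = 4πr²
dS/dt = dS/dr · dr/dt = 8πr · 3
At r = 10: dS/dt = 240π cm²/s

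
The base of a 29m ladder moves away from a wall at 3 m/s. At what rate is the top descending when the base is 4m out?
4√33/55 ≈ 0.4178 m/s

x² + y² = 29²
2x·dx/dt + 2y·dy/dt = 0
dy/dt = -x/y · dx/dt = -4/(5√33) · 3 = -4√33/55 m/s
The top is descending at 4√33/55 ≈ 0.4178 m/s.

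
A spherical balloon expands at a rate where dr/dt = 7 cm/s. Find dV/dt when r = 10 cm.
2800π cm³/s

V = (4/3)πr³
dV/dt = dV/dr · dr/dt = 4πr² · 7
At r = 10: dV/dt = 2800π cm³/s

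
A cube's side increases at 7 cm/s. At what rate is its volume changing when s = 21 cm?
9261 cm³/s

V = s³
dV/dt = 3s² · ds/dt = 3·21²·7 = 9261 cm³/s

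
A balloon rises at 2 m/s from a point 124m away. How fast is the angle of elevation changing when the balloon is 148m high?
0.006652 rad/s

tan(θ) = y/124
sec²(θ) · dθ/dt = (1/124) · dy/dt
dθ/dt = cos²(θ)/124 · 2 = 124/(124² + 148²) · 2
dθ/dt = 0.006652 rad/s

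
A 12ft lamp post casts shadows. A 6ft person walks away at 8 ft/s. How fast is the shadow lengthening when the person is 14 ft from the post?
8 ft/s

By similar triangles: 12/(x+s) = 6/s
Solving: s = 6x/6
ds/dt = 6/6 · dx/dt = 1 · 8 = 8 ft/s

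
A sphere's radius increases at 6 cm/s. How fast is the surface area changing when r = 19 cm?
912π cm²/s

S = 4πr²
dS/dt = dS/dr · dr/dt = 8πr · 6
At r = 19: dS/dt = 912π cm²/s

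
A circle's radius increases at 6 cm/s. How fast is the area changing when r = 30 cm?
360π cm²/s

A = πr²
dA/dt = 2πr · dr/dt = 2π(30)(6) = 360π cm²/s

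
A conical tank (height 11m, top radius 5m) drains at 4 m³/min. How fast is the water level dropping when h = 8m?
121/(400π) ≈ 0.09629 m/min

r/h = 5/11, so r = (5/11)h
V = (1/3)πr²h = (1/3)π((5/11)h)²h = (25/363)πh³
dV/dh = (25/121)πh²
dh/dt = (dV/dt)/(dV/dh) = -4/((25/121)π·8²) = -121/(400π) m/min
The level is dropping at 121/(400π) ≈ 0.09629 m/min.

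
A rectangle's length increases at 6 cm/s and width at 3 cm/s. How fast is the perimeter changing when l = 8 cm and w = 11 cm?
18 cm/s

P = 2(l + w)
dP/dt = 2(dl/dt + dw/dt) = 2(6 + 3) = 18 cm/s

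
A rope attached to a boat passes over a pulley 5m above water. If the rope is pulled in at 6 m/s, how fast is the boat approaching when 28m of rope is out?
56√759/253 ≈ 6.098 m/s

rope² = x² + 5²
x = √(28² - 5²) = √759
dx/dt = (rope/x) · d(rope)/dt = (28/√759) · (-6) = -56√759/253 m/s
The boat approaches at 56√759/253 ≈ 6.098 m/s.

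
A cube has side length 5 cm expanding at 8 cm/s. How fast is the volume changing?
600 cm³/s

V = s³
dV/dt = 3s² · ds/dt = 3·5²·8 = 600 cm³/s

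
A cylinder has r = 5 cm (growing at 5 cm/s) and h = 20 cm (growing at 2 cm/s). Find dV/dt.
1050π cm³/s

V = πr²h
dV/dt = 2πrh·dr/dt + πr²·dh/dt
= 2π(5)(20)(5) + π(5)²(2)
= 1050π cm³/s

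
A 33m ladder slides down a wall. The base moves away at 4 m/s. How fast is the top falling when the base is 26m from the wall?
104√413/413 ≈ 5.118 m/s

x² + y² = 33²
2x·dx/dt + 2y·dy/dt = 0
dy/dt = -x/y · dx/dt = -26/√413 · 4 = -104√413/413 m/s
The top is descending at 104√413/413 ≈ 5.118 m/s.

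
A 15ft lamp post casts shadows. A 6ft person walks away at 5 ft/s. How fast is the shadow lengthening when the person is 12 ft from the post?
10/3 ft/s

By similar triangles: 15/(x+s) = 6/s
Solving: s = 6x/9
ds/dt = 6/9 · dx/dt = 2/3 · 5 = 10/3 ft/s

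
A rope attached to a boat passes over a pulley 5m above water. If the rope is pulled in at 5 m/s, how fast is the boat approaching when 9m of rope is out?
45√14/28 ≈ 6.013 m/s

rope² = x² + 5²
x = √(9² - 5²) = 2√14
dx/dt = (rope/x) · d(rope)/dt = (9/(2√14)) · (-5) = -45√14/28 m/s
The boat approaches at 45√14/28 ≈ 6.013 m/s.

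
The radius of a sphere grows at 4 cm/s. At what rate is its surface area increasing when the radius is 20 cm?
640π cm²/s

S = 4πr²
dS/dt = dS/dr · dr/dt = 8πr · 4
At r = 20: dS/dt = 640π cm²/s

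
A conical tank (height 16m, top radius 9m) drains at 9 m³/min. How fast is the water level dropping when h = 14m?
64/(441π) ≈ 0.04619 m/min

r/h = 9/16, so r = (9/16)h
V = (1/3)πr²h = (1/3)π((9/16)h)²h = (27/256)πh³
dV/dh = (81/256)πh²
dh/dt = (dV/dt)/(dV/dh) = -9/((81/256)π·14²) = -64/(441π) m/min
The level is dropping at 64/(441π) ≈ 0.04619 m/min.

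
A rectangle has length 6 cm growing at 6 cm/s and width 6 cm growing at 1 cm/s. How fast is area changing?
42 cm²/s

A = lw
dA/dt = w·dl/dt + l·dw/dt = 6·6 + 6·1 = 42 cm²/s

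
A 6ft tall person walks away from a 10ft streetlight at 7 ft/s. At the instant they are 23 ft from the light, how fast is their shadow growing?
21/2 ft/s

By similar triangles: 10/(x+s) = 6/s
Solving: s = 6x/4
ds/dt = 6/4 · dx/dt = 3/2 · 7 = 21/2 ft/s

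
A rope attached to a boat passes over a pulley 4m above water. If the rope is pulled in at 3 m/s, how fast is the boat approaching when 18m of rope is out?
27√77/77 ≈ 3.077 m/s

rope² = x² + 4²
x = √(18² - 4²) = 2√77
dx/dt = (rope/x) · d(rope)/dt = (18/(2√77)) · (-3) = -27√77/77 m/s
The boat approaches at 27√77/77 ≈ 3.077 m/s.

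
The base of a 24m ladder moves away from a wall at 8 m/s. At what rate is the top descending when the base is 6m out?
8√15/15 ≈ 2.066 m/s

x² + y² = 24²
2x·dx/dt + 2y·dy/dt = 0
dy/dt = -x/y · dx/dt = -6/(6√15) · 8 = -8√15/15 m/s
The top is descending at 8√15/15 ≈ 2.066 m/s.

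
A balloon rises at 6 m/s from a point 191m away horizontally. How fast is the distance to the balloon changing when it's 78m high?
468√42565/42565 ≈ 2.268 m/s

z² = 191² + y²
z = √(191² + 78²) = √42565
dz/dt = y/z · dy/dt = 78/√42565 · 6 = 468√42565/42565 ≈ 2.268 m/s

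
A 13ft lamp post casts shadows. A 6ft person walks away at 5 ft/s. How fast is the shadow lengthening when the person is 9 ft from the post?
30/7 ft/s

By similar triangles: 13/(x+s) = 6/s
Solving: s = 6x/7
ds/dt = 6/7 · dx/dt = 6/7 · 5 = 30/7 ft/s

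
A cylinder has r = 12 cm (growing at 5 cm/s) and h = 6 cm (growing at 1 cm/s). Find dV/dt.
864π cm³/s

V = πr²h
dV/dt = 2πrh·dr/dt + πr²·dh/dt
= 2π(12)(6)(5) + π(12)²(1)
= 864π cm³/s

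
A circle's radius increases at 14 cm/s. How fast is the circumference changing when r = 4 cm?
28π cm/s

C = 2πr
dC/dt = 2π · dr/dt = 2π · 14 = 28π cm/s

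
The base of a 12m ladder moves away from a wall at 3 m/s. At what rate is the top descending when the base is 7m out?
21√95/95 ≈ 2.155 m/s

x² + y² = 12²
2x·dx/dt + 2y·dy/dt = 0
dy/dt = -x/y · dx/dt = -7/√95 · 3 = -21√95/95 m/s
The top is descending at 21√95/95 ≈ 2.155 m/s.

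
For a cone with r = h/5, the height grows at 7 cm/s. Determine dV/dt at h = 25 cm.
175π cm³/s

V = (1/3)π(h/5)²h = πh³/75
dV/dt = πh²/25 · 7
At h = 25: dV/dt = 175π cm³/s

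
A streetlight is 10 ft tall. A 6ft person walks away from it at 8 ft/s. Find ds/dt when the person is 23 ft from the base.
12 ft/s

By similar triangles: 10/(x+s) = 6/s
Solving: s = 6x/4
ds/dt = 6/4 · dx/dt = 3/2 · 8 = 12 ft/s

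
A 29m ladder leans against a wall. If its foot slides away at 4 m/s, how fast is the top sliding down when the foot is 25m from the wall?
25√6/9 ≈ 6.804 m/s

x² + y² = 29²
2x·dx/dt + 2y·dy/dt = 0
dy/dt = -x/y · dx/dt = -25/(6√6) · 4 = -25√6/9 m/s
The top is descending at 25√6/9 ≈ 6.804 m/s.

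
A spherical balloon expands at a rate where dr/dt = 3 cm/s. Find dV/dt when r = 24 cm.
6912π cm³/s

V = (4/3)πr³
dV/dt = dV/dr · dr/dt = 4πr² · 3
At r = 24: dV/dt = 6912π cm³/s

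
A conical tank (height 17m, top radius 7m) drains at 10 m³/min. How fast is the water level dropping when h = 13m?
2890/(8281π) ≈ 0.1111 m/min

r/h = 7/17, so r = (7/17)h
V = (1/3)πr²h = (1/3)π((7/17)h)²h = (49/867)πh³
dV/dh = (49/289)πh²
dh/dt = (dV/dt)/(dV/dh) = -10/((49/289)π·13²) = -2890/(8281π) m/min
The level is dropping at 2890/(8281π) ≈ 0.1111 m/min.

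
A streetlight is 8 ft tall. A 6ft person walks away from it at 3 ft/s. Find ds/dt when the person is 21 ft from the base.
9 ft/s

By similar triangles: 8/(x+s) = 6/s
Solving: s = 6x/2
ds/dt = 6/2 · dx/dt = 3 · 3 = 9 ft/s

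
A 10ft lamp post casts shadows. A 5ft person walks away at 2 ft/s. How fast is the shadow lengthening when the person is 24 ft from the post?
2 ft/s

By similar triangles: 10/(x+s) = 5/s
Solving: s = 5x/5
ds/dt = 5/5 · dx/dt = 1 · 2 = 2 ft/s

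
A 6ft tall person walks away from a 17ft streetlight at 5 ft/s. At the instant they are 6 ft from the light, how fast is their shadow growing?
30/11 ft/s

By similar triangles: 17/(x+s) = 6/s
Solving: s = 6x/11
ds/dt = 6/11 · dx/dt = 6/11 · 5 = 30/11 ft/s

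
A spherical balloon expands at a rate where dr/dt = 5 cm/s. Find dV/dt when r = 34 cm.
23120π cm³/s

V = (4/3)πr³
dV/dt = dV/dr · dr/dt = 4πr² · 5
At r = 34: dV/dt = 23120π cm³/s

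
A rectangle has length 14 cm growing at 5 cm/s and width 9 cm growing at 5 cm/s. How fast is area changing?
115 cm²/s

A = lw
dA/dt = w·dl/dt + l·dw/dt = 9·5 + 14·5 = 115 cm²/s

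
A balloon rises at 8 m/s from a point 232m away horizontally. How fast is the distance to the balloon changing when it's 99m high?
792√2545/12725 ≈ 3.14 m/s

z² = 232² + y²
z = √(232² + 99²) = 5√2545
dz/dt = y/z · dy/dt = 99/(5√2545) · 8 = 792√2545/12725 ≈ 3.14 m/s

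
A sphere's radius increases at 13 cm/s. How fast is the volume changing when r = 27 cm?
37908π cm³/s

V = (4/3)πr³
dV/dt = dV/dr · dr/dt = 4πr² · 13
At r = 27: dV/dt = 37908π cm³/s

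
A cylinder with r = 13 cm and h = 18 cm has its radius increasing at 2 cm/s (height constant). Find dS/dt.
176π cm²/s

S = 2πrh + 2πr² (lateral + bases)
dS/dt = (2πh + 4πr)·dr/dt = (2π·18 + 4π·13)·2
= 176π cm²/s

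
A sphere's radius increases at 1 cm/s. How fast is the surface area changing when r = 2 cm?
16π cm²/s

S = 4πr²
dS/dt = dS/dr · dr/dt = 8πr · 1
At r = 2: dS/dt = 16π cm²/s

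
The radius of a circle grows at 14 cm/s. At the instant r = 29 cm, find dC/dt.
28π cm/s

C = 2πr
dC/dt = 2π · dr/dt = 2π · 14 = 28π cm/s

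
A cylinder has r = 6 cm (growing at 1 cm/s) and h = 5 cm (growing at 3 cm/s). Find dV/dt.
168π cm³/s

V = πr²h
dV/dt = 2πrh·dr/dt + πr²·dh/dt
= 2π(6)(5)(1) + π(6)²(3)
= 168π cm³/s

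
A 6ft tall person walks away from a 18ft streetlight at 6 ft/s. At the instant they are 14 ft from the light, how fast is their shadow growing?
3 ft/s

By similar triangles: 18/(x+s) = 6/s
Solving: s = 6x/12
ds/dt = 6/12 · dx/dt = 1/2 · 6 = 3 ft/s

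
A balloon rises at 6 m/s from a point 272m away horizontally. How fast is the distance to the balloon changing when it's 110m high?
330√21521/21521 ≈ 2.249 m/s

z² = 272² + y²
z = √(272² + 110²) = 2√21521
dz/dt = y/z · dy/dt = 110/(2√21521) · 6 = 330√21521/21521 ≈ 2.249 m/s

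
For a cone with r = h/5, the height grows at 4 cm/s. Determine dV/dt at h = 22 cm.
1936π/25 cm³/s

V = (1/3)π(h/5)²h = πh³/75
dV/dt = πh²/25 · 4
At h = 22: dV/dt = 1936π/25 cm³/s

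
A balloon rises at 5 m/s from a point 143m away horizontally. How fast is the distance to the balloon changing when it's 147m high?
735√42058/42058 ≈ 3.584 m/s

z² = 143² + y²
z = √(143² + 147²) = √42058
dz/dt = y/z · dy/dt = 147/√42058 · 5 = 735√42058/42058 ≈ 3.584 m/s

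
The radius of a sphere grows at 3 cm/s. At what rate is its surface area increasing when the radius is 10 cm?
240π cm²/s

S = 4πr²
dS/dt = dS/dr · dr/dt = 8πr · 3
At r = 10: dS/dt = 240π cm²/s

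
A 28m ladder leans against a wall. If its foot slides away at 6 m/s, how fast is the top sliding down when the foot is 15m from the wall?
90√559/559 ≈ 3.807 m/s

x² + y² = 28²
2x·dx/dt + 2y·dy/dt = 0
dy/dt = -x/y · dx/dt = -15/√559 · 6 = -90√559/559 m/s
The top is descending at 90√559/559 ≈ 3.807 m/s.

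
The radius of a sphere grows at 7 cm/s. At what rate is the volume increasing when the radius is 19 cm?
10108π cm³/s

V = (4/3)πr³
dV/dt = dV/dr · dr/dt = 4πr² · 7
At r = 19: dV/dt = 10108π cm³/s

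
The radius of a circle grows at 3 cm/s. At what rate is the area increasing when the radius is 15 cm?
90π cm²/s

A = πr²
dA/dt = 2πr · dr/dt = 2π(15)(3) = 90π cm²/s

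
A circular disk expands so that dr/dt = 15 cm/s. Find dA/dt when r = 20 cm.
600π cm²/s

A = πr²
dA/dt = 2πr · dr/dt = 2π(20)(15) = 600π cm²/s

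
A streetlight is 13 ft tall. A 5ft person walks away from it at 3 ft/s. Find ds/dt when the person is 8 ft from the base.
15/8 ft/s

By similar triangles: 13/(x+s) = 5/s
Solving: s = 5x/8
ds/dt = 5/8 · dx/dt = 5/8 · 3 = 15/8 ft/s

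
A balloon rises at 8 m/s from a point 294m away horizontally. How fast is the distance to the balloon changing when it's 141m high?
376√11813/11813 ≈ 3.459 m/s

z² = 294² + y²
z = √(294² + 141²) = 3√11813
dz/dt = y/z · dy/dt = 141/(3√11813) · 8 = 376√11813/11813 ≈ 3.459 m/s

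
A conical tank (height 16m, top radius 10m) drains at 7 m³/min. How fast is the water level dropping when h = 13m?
448/(4225π) ≈ 0.03375 m/min

r/h = 10/16, so r = (5/8)h
V = (1/3)πr²h = (1/3)π((5/8)h)²h = (25/192)πh³
dV/dh = (25/64)πh²
dh/dt = (dV/dt)/(dV/dh) = -7/((25/64)π·13²) = -448/(4225π) m/min
The level is dropping at 448/(4225π) ≈ 0.03375 m/min.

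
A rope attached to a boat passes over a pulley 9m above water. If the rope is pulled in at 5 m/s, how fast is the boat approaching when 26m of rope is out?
26√595/119 ≈ 5.329 m/s

rope² = x² + 9²
x = √(26² - 9²) = √595
dx/dt = (rope/x) · d(rope)/dt = (26/√595) · (-5) = -26√595/119 m/s
The boat approaches at 26√595/119 ≈ 5.329 m/s.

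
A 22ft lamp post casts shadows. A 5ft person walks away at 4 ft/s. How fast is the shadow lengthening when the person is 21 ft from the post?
20/17 ft/s

By similar triangles: 22/(x+s) = 5/s
Solving: s = 5x/17
ds/dt = 5/17 · dx/dt = 5/17 · 4 = 20/17 ft/s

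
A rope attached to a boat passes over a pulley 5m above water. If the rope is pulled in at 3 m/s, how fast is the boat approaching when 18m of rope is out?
54√299/299 ≈ 3.123 m/s

rope² = x² + 5²
x = √(18² - 5²) = √299
dx/dt = (rope/x) · d(rope)/dt = (18/√299) · (-3) = -54√299/299 m/s
The boat approaches at 54√299/299 ≈ 3.123 m/s.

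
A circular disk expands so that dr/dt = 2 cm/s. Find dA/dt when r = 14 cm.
56π cm²/s

A = πr²
dA/dt = 2πr · dr/dt = 2π(14)(2) = 56π cm²/s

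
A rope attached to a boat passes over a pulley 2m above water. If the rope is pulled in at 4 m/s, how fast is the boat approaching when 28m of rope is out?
56√195/195 ≈ 4.01 m/s

rope² = x² + 2²
x = √(28² - 2²) = 2√195
dx/dt = (rope/x) · d(rope)/dt = (28/(2√195)) · (-4) = -56√195/195 m/s
The boat approaches at 56√195/195 ≈ 4.01 m/s.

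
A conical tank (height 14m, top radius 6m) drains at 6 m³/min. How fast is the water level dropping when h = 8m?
49/(96π) ≈ 0.1625 m/min

r/h = 6/14, so r = (3/7)h
V = (1/3)πr²h = (1/3)π((3/7)h)²h = (3/49)πh³
dV/dh = (9/49)πh²
dh/dt = (dV/dt)/(dV/dh) = -6/((9/49)π·8²) = -49/(96π) m/min
The level is dropping at 49/(96π) ≈ 0.1625 m/min.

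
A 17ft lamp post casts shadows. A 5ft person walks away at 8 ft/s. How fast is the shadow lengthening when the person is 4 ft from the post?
10/3 ft/s

By similar triangles: 17/(x+s) = 5/s
Solving: s = 5x/12
ds/dt = 5/12 · dx/dt = 5/12 · 8 = 10/3 ft/s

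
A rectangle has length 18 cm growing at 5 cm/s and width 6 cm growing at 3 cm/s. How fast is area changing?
84 cm²/s

A = lw
dA/dt = w·dl/dt + l·dw/dt = 6·5 + 18·3 = 84 cm²/s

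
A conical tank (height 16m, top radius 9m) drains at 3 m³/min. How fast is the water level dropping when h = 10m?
64/(675π) ≈ 0.03018 m/min

r/h = 9/16, so r = (9/16)h
V = (1/3)πr²h = (1/3)π((9/16)h)²h = (27/256)πh³
dV/dh = (81/256)πh²
dh/dt = (dV/dt)/(dV/dh) = -3/((81/256)π·10²) = -64/(675π) m/min
The level is dropping at 64/(675π) ≈ 0.03018 m/min.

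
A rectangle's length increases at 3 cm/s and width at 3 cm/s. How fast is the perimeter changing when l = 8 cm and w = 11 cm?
12 cm/s

P = 2(l + w)
dP/dt = 2(dl/dt + dw/dt) = 2(3 + 3) = 12 cm/s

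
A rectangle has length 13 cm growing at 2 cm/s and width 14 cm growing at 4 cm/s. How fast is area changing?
80 cm²/s

A = lw
dA/dt = w·dl/dt + l·dw/dt = 14·2 + 13·4 = 80 cm²/s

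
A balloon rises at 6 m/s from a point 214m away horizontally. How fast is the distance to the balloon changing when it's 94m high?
141√13658/6829 ≈ 2.413 m/s

z² = 214² + y²
z = √(214² + 94²) = 2√13658
dz/dt = y/z · dy/dt = 94/(2√13658) · 6 = 141√13658/6829 ≈ 2.413 m/s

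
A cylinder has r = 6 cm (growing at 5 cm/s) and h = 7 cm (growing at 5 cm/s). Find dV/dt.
600π cm³/s

V = πr²h
dV/dt = 2πrh·dr/dt + πr²·dh/dt
= 2π(6)(7)(5) + π(6)²(5)
= 600π cm³/s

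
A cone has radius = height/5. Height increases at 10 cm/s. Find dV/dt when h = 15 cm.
90π cm³/s

V = (1/3)π(h/5)²h = πh³/75
dV/dt = πh²/25 · 10
At h = 15: dV/dt = 90π cm³/s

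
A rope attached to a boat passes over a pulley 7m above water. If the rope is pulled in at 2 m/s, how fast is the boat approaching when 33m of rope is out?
33√65/130 ≈ 2.047 m/s

rope² = x² + 7²
x = √(33² - 7²) = 4√65
dx/dt = (rope/x) · d(rope)/dt = (33/(4√65)) · (-2) = -33√65/130 m/s
The boat approaches at 33√65/130 ≈ 2.047 m/s.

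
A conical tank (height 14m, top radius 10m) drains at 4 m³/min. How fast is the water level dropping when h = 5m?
196/(625π) ≈ 0.09982 m/min

r/h = 10/14, so r = (5/7)h
V = (1/3)πr²h = (1/3)π((5/7)h)²h = (25/147)πh³
dV/dh = (25/49)πh²
dh/dt = (dV/dt)/(dV/dh) = -4/((25/49)π·5²) = -196/(625π) m/min
The level is dropping at 196/(625π) ≈ 0.09982 m/min.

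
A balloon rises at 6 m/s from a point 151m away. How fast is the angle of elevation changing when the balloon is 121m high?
0.024197 rad/s

tan(θ) = y/151
sec²(θ) · dθ/dt = (1/151) · dy/dt
dθ/dt = cos²(θ)/151 · 6 = 151/(151² + 121²) · 6
dθ/dt = 0.024197 rad/s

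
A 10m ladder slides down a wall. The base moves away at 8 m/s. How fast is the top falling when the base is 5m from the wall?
8√3/3 ≈ 4.619 m/s

x² + y² = 10²
2x·dx/dt + 2y·dy/dt = 0
dy/dt = -x/y · dx/dt = -5/(5√3) · 8 = -8√3/3 m/s
The top is descending at 8√3/3 ≈ 4.619 m/s.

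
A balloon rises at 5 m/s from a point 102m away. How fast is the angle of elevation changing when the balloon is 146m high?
0.016078 rad/s

tan(θ) = y/102
sec²(θ) · dθ/dt = (1/102) · dy/dt
dθ/dt = cos²(θ)/102 · 5 = 102/(102² + 146²) · 5
dθ/dt = 0.016078 rad/s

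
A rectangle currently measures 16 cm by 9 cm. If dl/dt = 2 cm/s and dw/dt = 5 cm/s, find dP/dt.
14 cm/s

P = 2(l + w)
dP/dt = 2(dl/dt + dw/dt) = 2(2 + 5) = 14 cm/s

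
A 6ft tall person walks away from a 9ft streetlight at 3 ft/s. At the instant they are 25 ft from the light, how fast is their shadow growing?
6 ft/s

By similar triangles: 9/(x+s) = 6/s
Solving: s = 6x/3
ds/dt = 6/3 · dx/dt = 2 · 3 = 6 ft/s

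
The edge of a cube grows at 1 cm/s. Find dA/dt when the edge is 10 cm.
120 cm²/s

A = 6s²
dA/dt = 12s · ds/dt = 12·10·1 = 120 cm²/s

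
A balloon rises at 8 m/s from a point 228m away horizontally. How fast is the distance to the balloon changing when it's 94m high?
376√15205/15205 ≈ 3.049 m/s

z² = 228² + y²
z = √(228² + 94²) = 2√15205
dz/dt = y/z · dy/dt = 94/(2√15205) · 8 = 376√15205/15205 ≈ 3.049 m/s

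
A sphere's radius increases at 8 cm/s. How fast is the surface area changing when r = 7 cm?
448π cm²/s

S = 4πr²
dS/dt = dS/dr · dr/dt = 8πr · 8
At r = 7: dS/dt = 448π cm²/s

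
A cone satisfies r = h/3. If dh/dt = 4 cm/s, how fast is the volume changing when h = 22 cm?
1936π/9 cm³/s

V = (1/3)π(h/3)²h = πh³/27
dV/dt = πh²/9 · 4
At h = 22: dV/dt = 1936π/9 cm³/s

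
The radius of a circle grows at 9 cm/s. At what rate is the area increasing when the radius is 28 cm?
504π cm²/s

A = πr²
dA/dt = 2πr · dr/dt = 2π(28)(9) = 504π cm²/s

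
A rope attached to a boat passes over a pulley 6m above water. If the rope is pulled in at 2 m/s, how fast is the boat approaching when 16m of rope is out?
16√55/55 ≈ 2.157 m/s

rope² = x² + 6²
x = √(16² - 6²) = 2√55
dx/dt = (rope/x) · d(rope)/dt = (16/(2√55)) · (-2) = -16√55/55 m/s
The boat approaches at 16√55/55 ≈ 2.157 m/s.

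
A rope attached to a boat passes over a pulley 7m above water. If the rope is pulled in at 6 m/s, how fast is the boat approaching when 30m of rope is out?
180√851/851 ≈ 6.17 m/s

rope² = x² + 7²
x = √(30² - 7²) = √851
dx/dt = (rope/x) · d(rope)/dt = (30/√851) · (-6) = -180√851/851 m/s
The boat approaches at 180√851/851 ≈ 6.17 m/s.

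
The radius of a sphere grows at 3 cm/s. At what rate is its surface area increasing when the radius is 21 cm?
504π cm²/s

S = 4πr²
dS/dt = dS/dr · dr/dt = 8πr · 3
At r = 21: dS/dt = 504π cm²/s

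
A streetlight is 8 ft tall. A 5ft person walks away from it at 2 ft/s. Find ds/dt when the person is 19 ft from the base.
10/3 ft/s

By similar triangles: 8/(x+s) = 5/s
Solving: s = 5x/3
ds/dt = 5/3 · dx/dt = 5/3 · 2 = 10/3 ft/s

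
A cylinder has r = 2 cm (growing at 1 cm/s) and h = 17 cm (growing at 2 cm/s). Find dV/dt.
76π cm³/s

V = πr²h
dV/dt = 2πrh·dr/dt + πr²·dh/dt
= 2π(2)(17)(1) + π(2)²(2)
= 76π cm³/s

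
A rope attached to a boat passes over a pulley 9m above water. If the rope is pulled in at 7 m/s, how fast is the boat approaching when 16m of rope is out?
16√7/5 ≈ 8.466 m/s

rope² = x² + 9²
x = √(16² - 9²) = 5√7
dx/dt = (rope/x) · d(rope)/dt = (16/(5√7)) · (-7) = -16√7/5 m/s
The boat approaches at 16√7/5 ≈ 8.466 m/s.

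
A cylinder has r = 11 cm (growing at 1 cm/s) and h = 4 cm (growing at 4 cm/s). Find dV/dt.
572π cm³/s

V = πr²h
dV/dt = 2πrh·dr/dt + πr²·dh/dt
= 2π(11)(4)(1) + π(11)²(4)
= 572π cm³/s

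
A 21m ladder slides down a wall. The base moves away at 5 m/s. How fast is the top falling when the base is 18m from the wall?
30√13/13 ≈ 8.321 m/s

x² + y² = 21²
2x·dx/dt + 2y·dy/dt = 0
dy/dt = -x/y · dx/dt = -18/(3√13) · 5 = -30√13/13 m/s
The top is descending at 30√13/13 ≈ 8.321 m/s.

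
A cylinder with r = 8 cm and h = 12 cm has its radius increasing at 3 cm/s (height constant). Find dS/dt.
168π cm²/s

S = 2πrh + 2πr² (lateral + bases)
dS/dt = (2πh + 4πr)·dr/dt = (2π·12 + 4π·8)·3
= 168π cm²/s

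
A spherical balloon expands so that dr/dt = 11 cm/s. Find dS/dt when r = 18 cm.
1584π cm²/s

S = 4πr²
dS/dt = dS/dr · dr/dt = 8πr · 11
At r = 18: dS/dt = 1584π cm²/s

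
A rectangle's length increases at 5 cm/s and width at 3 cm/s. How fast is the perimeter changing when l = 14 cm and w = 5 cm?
16 cm/s

P = 2(l + w)
dP/dt = 2(dl/dt + dw/dt) = 2(5 + 3) = 16 cm/s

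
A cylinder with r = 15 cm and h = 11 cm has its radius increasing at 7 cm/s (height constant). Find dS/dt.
574π cm²/s

S = 2πrh + 2πr² (lateral + bases)
dS/dt = (2πh + 4πr)·dr/dt = (2π·11 + 4π·15)·7
= 574π cm²/s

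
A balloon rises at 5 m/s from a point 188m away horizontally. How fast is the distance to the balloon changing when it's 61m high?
61√39065/7813 ≈ 1.543 m/s

z² = 188² + y²
z = √(188² + 61²) = √39065
dz/dt = y/z · dy/dt = 61/√39065 · 5 = 61√39065/7813 ≈ 1.543 m/s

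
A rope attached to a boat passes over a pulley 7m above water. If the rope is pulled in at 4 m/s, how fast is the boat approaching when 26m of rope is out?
104√627/627 ≈ 4.153 m/s

rope² = x² + 7²
x = √(26² - 7²) = √627
dx/dt = (rope/x) · d(rope)/dt = (26/√627) · (-4) = -104√627/627 m/s
The boat approaches at 104√627/627 ≈ 4.153 m/s.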